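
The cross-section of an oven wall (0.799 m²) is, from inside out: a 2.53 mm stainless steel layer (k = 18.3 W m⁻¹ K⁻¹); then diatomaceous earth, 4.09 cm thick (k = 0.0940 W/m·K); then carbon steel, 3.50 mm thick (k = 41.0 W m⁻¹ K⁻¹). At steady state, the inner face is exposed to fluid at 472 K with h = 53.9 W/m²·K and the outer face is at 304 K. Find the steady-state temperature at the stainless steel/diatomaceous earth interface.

T = 465 K

Treat each layer as a resistance in series:
  R_conv,in = 1/(hA) = 1/(53.9·0.799) = 0.02322 K/W
  R_stainless steel = L/(kA) = 0.00253/(18.3·0.799) = 1.730×10^-4 K/W
  R_diatomaceous earth = L/(kA) = 0.0409/(0.0940·0.799) = 0.5446 K/W
  R_carbon steel = L/(kA) = 0.00350/(41.0·0.799) = 1.068×10^-4 K/W
ΣR = 0.02322 + 1.730×10^-4 + 0.5446 + 1.068×10^-4 = 0.5681 K/W
Q = ΔT/ΣR = (472 K − 304 K)/0.5681 = 295.7 W
From the inner boundary to the stainless steel/diatomaceous earth interface, ΣR_partial = 0.02339 K/W.
T_interface = T_in − Q·ΣR_partial = 472 K − (295.7)(0.02339) = 465 K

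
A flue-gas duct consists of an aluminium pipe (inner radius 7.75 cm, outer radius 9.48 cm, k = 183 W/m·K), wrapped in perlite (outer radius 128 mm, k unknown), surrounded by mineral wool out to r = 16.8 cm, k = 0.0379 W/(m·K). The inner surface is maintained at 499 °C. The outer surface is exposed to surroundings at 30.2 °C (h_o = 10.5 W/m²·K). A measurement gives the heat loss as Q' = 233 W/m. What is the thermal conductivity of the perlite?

k = 0.0613 W/m·K

ΣR = ΔT/Q' = |499 − 30.2|/233 = 2.012 m·K/W
Known resistances:
  R'_aluminium = ln(0.0948/0.0775)/(2πk) = 0.2015/(2π·183) = 1.752×10^-4 m·K/W
  R'_mineral wool = ln(0.168/0.128)/(2πk) = 0.2719/(2π·0.0379) = 1.142 m·K/W
  R'_conv,out = 1/(2πr h) = 1/(2π·0.168·10.5) = 0.09022 m·K/W
R_perlite = ΣR − ΣR_known = 2.012 − 1.232 = 0.7800 m·K/W
ln(r₂/r₁)/(2πk) = 0.7800 ⇒ k = 0.3003/(2π·0.7800) = 0.0613 W/m·K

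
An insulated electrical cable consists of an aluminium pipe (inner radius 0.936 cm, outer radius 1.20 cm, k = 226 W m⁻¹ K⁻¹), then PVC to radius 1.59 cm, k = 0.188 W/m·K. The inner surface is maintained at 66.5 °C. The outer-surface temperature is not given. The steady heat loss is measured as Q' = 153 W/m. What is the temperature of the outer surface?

T_out = 30.0 °C

Sum the resistances:
  R'_aluminium = ln(0.0120/0.00936)/(2πk) = 0.2485/(2π·226) = 1.750×10^-4 m·K/W
  R'_PVC = ln(0.0159/0.0120)/(2πk) = 0.2814/(2π·0.188) = 0.2382 m·K/W
ΣR = 0.2384 m·K/W
ΔT = Q'·ΣR = 153 × 0.2384 = 36.48 K
Heat flows outward, so T_out = T_in − ΔT = 66.5 − 36.48 = 30.0 °C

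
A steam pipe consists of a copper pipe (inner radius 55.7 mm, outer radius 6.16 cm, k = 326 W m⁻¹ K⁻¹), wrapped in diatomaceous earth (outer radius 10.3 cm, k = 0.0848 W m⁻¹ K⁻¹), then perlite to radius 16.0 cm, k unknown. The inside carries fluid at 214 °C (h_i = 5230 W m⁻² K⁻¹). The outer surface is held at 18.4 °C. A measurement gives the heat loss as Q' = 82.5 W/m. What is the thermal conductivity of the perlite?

k = 0.0499 W/m·K

ΣR = ΔT/Q' = |214 − 18.4|/82.5 = 2.371 m·K/W
Known resistances:
  R'_conv,in = 1/(2πr h) = 1/(2π·0.0557·5230) = 5.463×10^-4 m·K/W
  R'_copper = ln(0.0616/0.0557)/(2πk) = 0.1007/(2π·326) = 4.915×10^-5 m·K/W
  R'_diatomaceous earth = ln(0.103/0.0616)/(2πk) = 0.5141/(2π·0.0848) = 0.9648 m·K/W
R_perlite = ΣR − ΣR_known = 2.371 − 0.9654 = 1.406 m·K/W
ln(r₂/r₁)/(2πk) = 1.406 ⇒ k = 0.4404/(2π·1.406) = 0.0499 W/m·K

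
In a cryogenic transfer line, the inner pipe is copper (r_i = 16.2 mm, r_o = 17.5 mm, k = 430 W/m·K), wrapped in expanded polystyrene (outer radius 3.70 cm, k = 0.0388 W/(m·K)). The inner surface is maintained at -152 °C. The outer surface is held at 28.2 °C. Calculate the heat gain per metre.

Q' = 58.7 W/m

Treat each layer as a resistance in series:
  R'_copper = ln(0.0175/0.0162)/(2πk) = 0.07719/(2π·430) = 2.857×10^-5 m·K/W
  R'_expanded polystyrene = ln(0.0370/0.0175)/(2πk) = 0.7487/(2π·0.0388) = 3.071 m·K/W
ΣR = 2.857×10^-5 + 3.071 = 3.071 m·K/W
Q' = ΔT/ΣR = (-152 °C − 28.2 °C)/3.071 = -58.7 W/m
(Negative Q' ⇒ heat flows inward; heat gain = 58.7 W/m.)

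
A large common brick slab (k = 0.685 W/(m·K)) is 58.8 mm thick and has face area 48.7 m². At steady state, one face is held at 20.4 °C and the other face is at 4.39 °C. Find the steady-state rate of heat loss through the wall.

Q = 9.08 kW

Q = kA·ΔT/L = 0.685 × 48.7 × |20.4 °C − 4.39 °C| / 0.0588 = 9080 W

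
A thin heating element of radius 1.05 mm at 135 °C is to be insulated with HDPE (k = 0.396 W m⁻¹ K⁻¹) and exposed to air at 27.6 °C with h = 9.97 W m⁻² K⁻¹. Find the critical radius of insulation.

For a cylinder, r_cr = k_ins/h = 0.396/9.97 = 0.0397 m = 3.97 cm

r_cr = 3.97 cm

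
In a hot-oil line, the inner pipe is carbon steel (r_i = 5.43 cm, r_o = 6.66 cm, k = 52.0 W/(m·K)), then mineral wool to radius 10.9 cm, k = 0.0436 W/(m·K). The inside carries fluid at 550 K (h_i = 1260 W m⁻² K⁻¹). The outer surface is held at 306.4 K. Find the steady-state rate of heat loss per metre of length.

Q' = 135 W/m

Series thermal resistances, inner to outer:
  R'_conv,in = 1/(2πr h) = 1/(2π·0.0543·1260) = 0.002326 m·K/W
  R'_carbon steel = ln(0.0666/0.0543)/(2πk) = 0.2042/(2π·52.0) = 6.249×10^-4 m·K/W
  R'_mineral wool = ln(0.109/0.0666)/(2πk) = 0.4926/(2π·0.0436) = 1.798 m·K/W
ΣR = 0.002326 + 6.249×10^-4 + 1.798 = 1.801 m·K/W
Q' = ΔT/ΣR = (550 K − 306.4 K)/1.801 = 135 W/m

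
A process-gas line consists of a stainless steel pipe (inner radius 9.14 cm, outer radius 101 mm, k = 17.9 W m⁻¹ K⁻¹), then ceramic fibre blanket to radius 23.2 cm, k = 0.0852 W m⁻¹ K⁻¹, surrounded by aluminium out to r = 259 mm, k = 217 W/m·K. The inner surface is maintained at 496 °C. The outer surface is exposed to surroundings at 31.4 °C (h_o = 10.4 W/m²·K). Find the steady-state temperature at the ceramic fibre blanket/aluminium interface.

T = 48.4 °C

Series thermal resistances, inner to outer:
  R'_stainless steel = ln(0.101/0.0914)/(2πk) = 0.09988/(2π·17.9) = 8.880×10^-4 m·K/W
  R'_ceramic fibre blanket = ln(0.232/0.101)/(2πk) = 0.8316/(2π·0.0852) = 1.553 m·K/W
  R'_aluminium = ln(0.259/0.232)/(2πk) = 0.1101/(2π·217) = 8.074×10^-5 m·K/W
  R'_conv,out = 1/(2πr h) = 1/(2π·0.259·10.4) = 0.05909 m·K/W
ΣR = 8.880×10^-4 + 1.553 + 8.074×10^-5 + 0.05909 = 1.613 m·K/W
Q' = ΔT/ΣR = (496 °C − 31.4 °C)/1.613 = 288.0 W/m
From the inner boundary to the ceramic fibre blanket/aluminium interface, ΣR_partial = 1.554 m·K/W.
T_interface = T_in − Q'·ΣR_partial = 496 °C − (288.0)(1.554) = 48.4 °C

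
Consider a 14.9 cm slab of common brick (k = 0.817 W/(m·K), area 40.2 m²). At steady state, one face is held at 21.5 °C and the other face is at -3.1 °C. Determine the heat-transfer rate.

Q = kA·ΔT/L = 0.817 × 40.2 × |21.5 °C − -3.1 °C| / 0.149 = 5420 W

Q = 5420 W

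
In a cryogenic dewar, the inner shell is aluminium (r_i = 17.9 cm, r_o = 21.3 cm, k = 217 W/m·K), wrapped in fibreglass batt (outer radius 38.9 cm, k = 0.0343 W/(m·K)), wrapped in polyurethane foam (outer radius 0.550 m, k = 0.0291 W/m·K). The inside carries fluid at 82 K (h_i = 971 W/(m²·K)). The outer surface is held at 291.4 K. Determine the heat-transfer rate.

Resistance network (inner→outer):
  R_conv,in = 1/(4πr²h) = 1/(4π·0.179²·971) = 0.002558 K/W
  R_aluminium = (1/0.179 − 1/0.213)/(4πk) = 0.8918/(4π·217) = 3.270×10^-4 K/W
  R_fibreglass batt = (1/0.213 − 1/0.389)/(4πk) = 2.124/(4π·0.0343) = 4.928 K/W
  R_polyurethane foam = (1/0.389 − 1/0.550)/(4πk) = 0.7525/(4π·0.0291) = 2.058 K/W
ΣR = 0.002558 + 3.270×10^-4 + 4.928 + 2.058 = 6.989 K/W
Q = ΔT/ΣR = (82 K − 291.4 K)/6.989 = -30.0 W
(Negative Q ⇒ heat flows inward; heat gain = 30.0 W.)

Q = 30.0 W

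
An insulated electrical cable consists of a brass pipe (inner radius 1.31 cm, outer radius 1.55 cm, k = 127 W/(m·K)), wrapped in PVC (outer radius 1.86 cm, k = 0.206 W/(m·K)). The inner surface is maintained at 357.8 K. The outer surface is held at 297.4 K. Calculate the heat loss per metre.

Resistance network (inner→outer):
  R'_brass = ln(0.0155/0.0131)/(2πk) = 0.1682/(2π·127) = 2.108×10^-4 m·K/W
  R'_PVC = ln(0.0186/0.0155)/(2πk) = 0.1823/(2π·0.206) = 0.1409 m·K/W
ΣR = 2.108×10^-4 + 0.1409 = 0.1411 m·K/W
Q' = ΔT/ΣR = (357.8 K − 297.4 K)/0.1411 = 428 W/m

Q' = 428 W/m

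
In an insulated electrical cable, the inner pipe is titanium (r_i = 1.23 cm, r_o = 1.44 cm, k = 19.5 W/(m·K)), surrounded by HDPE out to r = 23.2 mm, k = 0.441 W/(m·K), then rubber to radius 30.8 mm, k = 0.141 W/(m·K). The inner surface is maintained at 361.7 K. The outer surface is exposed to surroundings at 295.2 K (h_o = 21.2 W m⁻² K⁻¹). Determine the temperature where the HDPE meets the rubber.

T = 346.1 K

Series thermal resistances, inner to outer:
  R'_titanium = ln(0.0144/0.0123)/(2πk) = 0.1576/(2π·19.5) = 0.001287 m·K/W
  R'_HDPE = ln(0.0232/0.0144)/(2πk) = 0.4769/(2π·0.441) = 0.1721 m·K/W
  R'_rubber = ln(0.0308/0.0232)/(2πk) = 0.2834/(2π·0.141) = 0.3198 m·K/W
  R'_conv,out = 1/(2πr h) = 1/(2π·0.0308·21.2) = 0.2437 m·K/W
ΣR = 0.001287 + 0.1721 + 0.3198 + 0.2437 = 0.7369 m·K/W
Q' = ΔT/ΣR = (361.7 K − 295.2 K)/0.7369 = 90.24 W/m
From the inner boundary to the HDPE/rubber interface, ΣR_partial = 0.1734 m·K/W.
T_interface = T_in − Q'·ΣR_partial = 361.7 K − (90.24)(0.1734) = 346.1 K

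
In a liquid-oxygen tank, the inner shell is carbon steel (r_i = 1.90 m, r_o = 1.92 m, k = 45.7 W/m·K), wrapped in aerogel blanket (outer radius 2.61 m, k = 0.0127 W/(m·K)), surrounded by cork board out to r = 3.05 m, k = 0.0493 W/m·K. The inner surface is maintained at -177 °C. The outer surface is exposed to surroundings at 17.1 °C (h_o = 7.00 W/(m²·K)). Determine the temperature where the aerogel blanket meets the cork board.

Treat each layer as a resistance in series:
  R_carbon steel = (1/1.90 − 1/1.92)/(4πk) = 0.005482/(4π·45.7) = 9.547×10^-6 K/W
  R_aerogel blanket = (1/1.92 − 1/2.61)/(4πk) = 0.1377/(4π·0.0127) = 0.8628 K/W
  R_cork board = (1/2.61 − 1/3.05)/(4πk) = 0.05527/(4π·0.0493) = 0.08922 K/W
  R_conv,out = 1/(4πr²h) = 1/(4π·3.05²·7.00) = 0.001222 K/W
ΣR = 9.547×10^-6 + 0.8628 + 0.08922 + 0.001222 = 0.9533 K/W
Q = ΔT/ΣR = (-177 °C − 17.1 °C)/0.9533 = -203.6 W
From the inner boundary to the aerogel blanket/cork board interface, ΣR_partial = 0.8628 K/W.
T_interface = T_in − Q·ΣR_partial = -177 °C − (-203.6)(0.8628) = -1.3 °C

T = -1.3 °C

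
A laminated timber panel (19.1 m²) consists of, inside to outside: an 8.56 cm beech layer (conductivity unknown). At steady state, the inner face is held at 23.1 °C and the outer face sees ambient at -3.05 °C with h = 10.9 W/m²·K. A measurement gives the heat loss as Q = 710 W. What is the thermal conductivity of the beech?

ΣR = ΔT/Q = |23.1 − -3.05|/710 = 0.03683 K/W
Known resistances:
  R_conv,out = 1/(hA) = 1/(10.9·19.1) = 0.004803 K/W
R_beech = ΣR − ΣR_known = 0.03683 − 0.004803 = 0.03203 K/W
L/(kA) = 0.03203 ⇒ k = 0.0856/(0.03203·19.1) = 0.140 W/m·K

k = 0.140 W/m·K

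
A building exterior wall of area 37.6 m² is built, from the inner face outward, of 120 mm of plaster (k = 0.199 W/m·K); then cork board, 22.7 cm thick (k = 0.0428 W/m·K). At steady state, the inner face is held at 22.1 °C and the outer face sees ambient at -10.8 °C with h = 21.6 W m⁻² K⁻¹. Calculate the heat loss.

Q = 208 W

Series thermal resistances, inner to outer:
  R_plaster = L/(kA) = 0.120/(0.199·37.6) = 0.01604 K/W
  R_cork board = L/(kA) = 0.227/(0.0428·37.6) = 0.1411 K/W
  R_conv,out = 1/(hA) = 1/(21.6·37.6) = 0.001231 K/W
ΣR = 0.01604 + 0.1411 + 0.001231 = 0.1584 K/W
Q = ΔT/ΣR = (22.1 °C − -10.8 °C)/0.1584 = 208 W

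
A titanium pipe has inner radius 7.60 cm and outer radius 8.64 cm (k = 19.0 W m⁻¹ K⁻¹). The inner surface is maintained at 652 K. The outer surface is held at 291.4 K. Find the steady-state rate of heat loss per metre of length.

Q' = 336 kW/m

Q' = 2πk·ΔT/ln(r₂/r₁) = 2π × 19.0 × 360.6 / ln(0.0864/0.0760) = 3.36×10^5 W/m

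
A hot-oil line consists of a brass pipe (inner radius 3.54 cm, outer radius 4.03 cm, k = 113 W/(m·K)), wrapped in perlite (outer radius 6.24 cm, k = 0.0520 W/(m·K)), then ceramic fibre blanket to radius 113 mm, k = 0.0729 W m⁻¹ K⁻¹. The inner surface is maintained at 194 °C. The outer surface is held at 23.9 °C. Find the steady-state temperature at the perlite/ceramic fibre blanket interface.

T = 108 °C

Treat each layer as a resistance in series:
  R'_brass = ln(0.0403/0.0354)/(2πk) = 0.1296/(2π·113) = 1.826×10^-4 m·K/W
  R'_perlite = ln(0.0624/0.0403)/(2πk) = 0.4372/(2π·0.0520) = 1.338 m·K/W
  R'_ceramic fibre blanket = ln(0.113/0.0624)/(2πk) = 0.5938/(2π·0.0729) = 1.296 m·K/W
ΣR = 1.826×10^-4 + 1.338 + 1.296 = 2.634 m·K/W
Q' = ΔT/ΣR = (194 °C − 23.9 °C)/2.634 = 64.58 W/m
From the inner boundary to the perlite/ceramic fibre blanket interface, ΣR_partial = 1.338 m·K/W.
T_interface = T_in − Q'·ΣR_partial = 194 °C − (64.58)(1.338) = 108 °C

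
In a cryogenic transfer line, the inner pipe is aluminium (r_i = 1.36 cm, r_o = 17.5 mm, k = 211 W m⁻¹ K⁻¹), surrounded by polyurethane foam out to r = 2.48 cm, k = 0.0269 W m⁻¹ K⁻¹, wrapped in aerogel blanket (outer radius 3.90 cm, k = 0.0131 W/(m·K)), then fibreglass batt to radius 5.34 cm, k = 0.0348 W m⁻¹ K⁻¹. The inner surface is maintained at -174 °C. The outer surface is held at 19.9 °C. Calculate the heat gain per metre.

Q' = 21.5 W/m

Treat each layer as a resistance in series:
  R'_aluminium = ln(0.0175/0.0136)/(2πk) = 0.2521/(2π·211) = 1.902×10^-4 m·K/W
  R'_polyurethane foam = ln(0.0248/0.0175)/(2πk) = 0.3486/(2π·0.0269) = 2.063 m·K/W
  R'_aerogel blanket = ln(0.0390/0.0248)/(2πk) = 0.4527/(2π·0.0131) = 5.500 m·K/W
  R'_fibreglass batt = ln(0.0534/0.0390)/(2πk) = 0.3142/(2π·0.0348) = 1.437 m·K/W
ΣR = 1.902×10^-4 + 2.063 + 5.500 + 1.437 = 9.000 m·K/W
Q' = ΔT/ΣR = (-174 °C − 19.9 °C)/9.000 = -21.5 W/m
(Negative Q' ⇒ heat flows inward; heat gain = 21.5 W/m.)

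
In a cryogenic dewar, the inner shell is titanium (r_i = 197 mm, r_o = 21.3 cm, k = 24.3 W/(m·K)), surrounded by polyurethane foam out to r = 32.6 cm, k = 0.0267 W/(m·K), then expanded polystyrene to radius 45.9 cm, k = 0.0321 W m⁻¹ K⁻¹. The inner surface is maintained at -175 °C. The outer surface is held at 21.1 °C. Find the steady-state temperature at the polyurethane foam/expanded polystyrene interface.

T = -40.1 °C

Resistance network (inner→outer):
  R_titanium = (1/0.197 − 1/0.213)/(4πk) = 0.3813/(4π·24.3) = 0.001249 K/W
  R_polyurethane foam = (1/0.213 − 1/0.326)/(4πk) = 1.627/(4π·0.0267) = 4.850 K/W
  R_expanded polystyrene = (1/0.326 − 1/0.459)/(4πk) = 0.8888/(4π·0.0321) = 2.203 K/W
ΣR = 0.001249 + 4.850 + 2.203 = 7.054 K/W
Q = ΔT/ΣR = (-175 °C − 21.1 °C)/7.054 = -27.80 W
From the inner boundary to the polyurethane foam/expanded polystyrene interface, ΣR_partial = 4.851 K/W.
T_interface = T_in − Q·ΣR_partial = -175 °C − (-27.80)(4.851) = -40.1 °C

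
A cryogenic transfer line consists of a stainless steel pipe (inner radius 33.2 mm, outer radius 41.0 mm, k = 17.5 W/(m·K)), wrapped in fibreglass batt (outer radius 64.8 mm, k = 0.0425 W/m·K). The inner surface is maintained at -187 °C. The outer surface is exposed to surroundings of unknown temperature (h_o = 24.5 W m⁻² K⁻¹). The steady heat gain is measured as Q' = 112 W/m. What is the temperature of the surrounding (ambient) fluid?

T_out = 16.4 °C

Sum the resistances:
  R'_stainless steel = ln(0.0410/0.0332)/(2πk) = 0.2110/(2π·17.5) = 0.001919 m·K/W
  R'_fibreglass batt = ln(0.0648/0.0410)/(2πk) = 0.4577/(2π·0.0425) = 1.714 m·K/W
  R'_conv,out = 1/(2πr h) = 1/(2π·0.0648·24.5) = 0.1002 m·K/W
ΣR = 1.816 m·K/W
ΔT = Q'·ΣR = 112 × 1.816 = 203.4 K
Heat flows inward, so T_out = T_in + ΔT = -187 + 203.4 = 16.4 °C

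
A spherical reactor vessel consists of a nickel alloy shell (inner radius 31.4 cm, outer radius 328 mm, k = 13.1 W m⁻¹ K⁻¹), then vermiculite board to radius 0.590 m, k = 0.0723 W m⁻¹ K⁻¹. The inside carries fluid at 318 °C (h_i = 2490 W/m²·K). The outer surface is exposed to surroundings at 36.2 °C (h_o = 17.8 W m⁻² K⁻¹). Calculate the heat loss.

Q = 187 W

Series thermal resistances, inner to outer:
  R_conv,in = 1/(4πr²h) = 1/(4π·0.314²·2490) = 3.241×10^-4 K/W
  R_nickel alloy = (1/0.314 − 1/0.328)/(4πk) = 0.1359/(4π·13.1) = 8.257×10^-4 K/W
  R_vermiculite board = (1/0.328 − 1/0.590)/(4πk) = 1.354/(4π·0.0723) = 1.490 K/W
  R_conv,out = 1/(4πr²h) = 1/(4π·0.590²·17.8) = 0.01284 K/W
ΣR = 3.241×10^-4 + 8.257×10^-4 + 1.490 + 0.01284 = 1.504 K/W
Q = ΔT/ΣR = (318 °C − 36.2 °C)/1.504 = 187 W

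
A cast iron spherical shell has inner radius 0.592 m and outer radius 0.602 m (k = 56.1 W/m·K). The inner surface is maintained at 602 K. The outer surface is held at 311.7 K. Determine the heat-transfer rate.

Q = 4πk·ΔT/(1/r₁ − 1/r₂) = 4π × 56.1 × 290.3 / (1/0.592 − 1/0.602) = 7.29×10^6 W

Q = 7.29×10^6 W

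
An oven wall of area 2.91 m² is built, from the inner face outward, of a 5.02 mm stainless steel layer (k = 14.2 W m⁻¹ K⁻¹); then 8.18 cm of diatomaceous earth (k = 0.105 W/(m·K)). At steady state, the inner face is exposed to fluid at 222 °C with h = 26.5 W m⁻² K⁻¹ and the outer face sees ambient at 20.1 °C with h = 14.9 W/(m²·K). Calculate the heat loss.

Q = 664 W

Treat each layer as a resistance in series:
  R_conv,in = 1/(hA) = 1/(26.5·2.91) = 0.01297 K/W
  R_stainless steel = L/(kA) = 0.00502/(14.2·2.91) = 1.215×10^-4 K/W
  R_diatomaceous earth = L/(kA) = 0.0818/(0.105·2.91) = 0.2677 K/W
  R_conv,out = 1/(hA) = 1/(14.9·2.91) = 0.02306 K/W
ΣR = 0.01297 + 1.215×10^-4 + 0.2677 + 0.02306 = 0.3039 K/W
Q = ΔT/ΣR = (222 °C − 20.1 °C)/0.3039 = 664 W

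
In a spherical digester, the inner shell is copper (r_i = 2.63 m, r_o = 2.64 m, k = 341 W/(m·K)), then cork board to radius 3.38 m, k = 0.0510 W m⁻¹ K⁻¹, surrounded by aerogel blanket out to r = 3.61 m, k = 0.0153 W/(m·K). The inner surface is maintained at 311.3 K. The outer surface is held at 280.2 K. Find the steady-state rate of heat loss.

Q = 137 W

Series thermal resistances, inner to outer:
  R_copper = (1/2.63 − 1/2.64)/(4πk) = 0.001440/(4π·341) = 3.361×10^-7 K/W
  R_cork board = (1/2.64 − 1/3.38)/(4πk) = 0.08293/(4π·0.0510) = 0.1294 K/W
  R_aerogel blanket = (1/3.38 − 1/3.61)/(4πk) = 0.01885/(4π·0.0153) = 0.09804 K/W
ΣR = 3.361×10^-7 + 0.1294 + 0.09804 = 0.2274 K/W
Q = ΔT/ΣR = (311.3 K − 280.2 K)/0.2274 = 137 W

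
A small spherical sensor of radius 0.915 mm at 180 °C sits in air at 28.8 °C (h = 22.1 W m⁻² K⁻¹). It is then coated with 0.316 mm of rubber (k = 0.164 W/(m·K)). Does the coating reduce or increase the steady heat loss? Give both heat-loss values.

increases: 0.0352 → 0.0602 W

Critical radius for a sphere: r_cr = 2k/h = 0.0148 m = 1.48 cm.
Outer radius after coating: r₂ = 9.15×10^-4 + 3.16×10^-4 = 0.001231 m.
Since r₁ < r_cr and r₂ ≤ r_cr, the coating moves toward the maximum at r_cr — heat loss rises.
Bare: R = 1/(4πr₁²h) = 4301 K/W; Q = 151.2/4301 = 0.0352 W.
Coated: R = R_cond + R_conv = 2512 K/W; Q = 151.2/2512 = 0.0602 W.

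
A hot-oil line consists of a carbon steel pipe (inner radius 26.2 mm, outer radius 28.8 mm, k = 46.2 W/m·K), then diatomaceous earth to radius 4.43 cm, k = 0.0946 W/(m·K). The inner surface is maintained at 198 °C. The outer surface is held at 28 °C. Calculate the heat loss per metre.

Q' = 235 W/m

Treat each layer as a resistance in series:
  R'_carbon steel = ln(0.0288/0.0262)/(2πk) = 0.09462/(2π·46.2) = 3.259×10^-4 m·K/W
  R'_diatomaceous earth = ln(0.0443/0.0288)/(2πk) = 0.4306/(2π·0.0946) = 0.7245 m·K/W
ΣR = 3.259×10^-4 + 0.7245 = 0.7248 m·K/W
Q' = ΔT/ΣR = (198 °C − 28 °C)/0.7248 = 235 W/m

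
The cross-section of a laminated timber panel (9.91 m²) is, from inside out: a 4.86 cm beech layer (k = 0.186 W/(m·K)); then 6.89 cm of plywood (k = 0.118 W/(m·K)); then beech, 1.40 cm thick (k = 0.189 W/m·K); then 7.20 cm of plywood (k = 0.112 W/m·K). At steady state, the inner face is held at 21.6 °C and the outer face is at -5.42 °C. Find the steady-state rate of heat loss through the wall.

Q = 171 W

Treat each layer as a resistance in series:
  R_beech = L/(kA) = 0.0486/(0.186·9.91) = 0.02637 K/W
  R_plywood = L/(kA) = 0.0689/(0.118·9.91) = 0.05892 K/W
  R_beech = L/(kA) = 0.0140/(0.189·9.91) = 0.007475 K/W
  R_plywood = L/(kA) = 0.0720/(0.112·9.91) = 0.06487 K/W
ΣR = 0.02637 + 0.05892 + 0.007475 + 0.06487 = 0.1576 K/W
Q = ΔT/ΣR = (21.6 °C − -5.42 °C)/0.1576 = 171 W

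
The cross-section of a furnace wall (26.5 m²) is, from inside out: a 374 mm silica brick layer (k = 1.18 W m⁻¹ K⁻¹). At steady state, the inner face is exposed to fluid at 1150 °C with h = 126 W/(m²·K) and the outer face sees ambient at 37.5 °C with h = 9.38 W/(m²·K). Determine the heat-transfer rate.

Series thermal resistances, inner to outer:
  R_conv,in = 1/(hA) = 1/(126·26.5) = 2.995×10^-4 K/W
  R_silica brick = L/(kA) = 0.374/(1.18·26.5) = 0.01196 K/W
  R_conv,out = 1/(hA) = 1/(9.38·26.5) = 0.004023 K/W
ΣR = 2.995×10^-4 + 0.01196 + 0.004023 = 0.01628 K/W
Q = ΔT/ΣR = (1150 °C − 37.5 °C)/0.01628 = 68300 W

Q = 68300 W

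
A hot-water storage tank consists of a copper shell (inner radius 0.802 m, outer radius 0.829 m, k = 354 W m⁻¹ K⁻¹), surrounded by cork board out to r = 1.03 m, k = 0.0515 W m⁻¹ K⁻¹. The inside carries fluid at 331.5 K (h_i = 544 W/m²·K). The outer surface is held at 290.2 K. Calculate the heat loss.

Q = 113 W

Treat each layer as a resistance in series:
  R_conv,in = 1/(4πr²h) = 1/(4π·0.802²·544) = 2.274×10^-4 K/W
  R_copper = (1/0.802 − 1/0.829)/(4πk) = 0.04061/(4π·354) = 9.129×10^-6 K/W
  R_cork board = (1/0.829 − 1/1.03)/(4πk) = 0.2354/(4π·0.0515) = 0.3637 K/W
ΣR = 2.274×10^-4 + 9.129×10^-6 + 0.3637 = 0.3639 K/W
Q = ΔT/ΣR = (331.5 K − 290.2 K)/0.3639 = 113 W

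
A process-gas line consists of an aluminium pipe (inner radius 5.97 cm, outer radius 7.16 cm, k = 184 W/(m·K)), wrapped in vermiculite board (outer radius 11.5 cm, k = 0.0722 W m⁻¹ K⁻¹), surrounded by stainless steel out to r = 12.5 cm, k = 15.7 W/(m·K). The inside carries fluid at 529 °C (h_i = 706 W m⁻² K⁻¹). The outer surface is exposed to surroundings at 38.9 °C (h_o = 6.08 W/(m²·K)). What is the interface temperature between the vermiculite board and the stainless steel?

T = 121 °C

Resistance network (inner→outer):
  R'_conv,in = 1/(2πr h) = 1/(2π·0.0597·706) = 0.003776 m·K/W
  R'_aluminium = ln(0.0716/0.0597)/(2πk) = 0.1818/(2π·184) = 1.572×10^-4 m·K/W
  R'_vermiculite board = ln(0.115/0.0716)/(2πk) = 0.4738/(2π·0.0722) = 1.045 m·K/W
  R'_stainless steel = ln(0.125/0.115)/(2πk) = 0.08338/(2π·15.7) = 8.453×10^-4 m·K/W
  R'_conv,out = 1/(2πr h) = 1/(2π·0.125·6.08) = 0.2094 m·K/W
ΣR = 0.003776 + 1.572×10^-4 + 1.045 + 8.453×10^-4 + 0.2094 = 1.259 m·K/W
Q' = ΔT/ΣR = (529 °C − 38.9 °C)/1.259 = 389.3 W/m
From the inner boundary to the vermiculite board/stainless steel interface, ΣR_partial = 1.049 m·K/W.
T_interface = T_in − Q'·ΣR_partial = 529 °C − (389.3)(1.049) = 121 °C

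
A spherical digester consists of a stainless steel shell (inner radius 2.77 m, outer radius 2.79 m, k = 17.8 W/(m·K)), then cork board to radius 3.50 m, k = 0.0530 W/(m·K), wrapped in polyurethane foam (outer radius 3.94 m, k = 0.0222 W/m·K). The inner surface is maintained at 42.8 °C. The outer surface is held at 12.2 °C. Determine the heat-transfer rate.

Resistance network (inner→outer):
  R_stainless steel = (1/2.77 − 1/2.79)/(4πk) = 0.002588/(4π·17.8) = 1.157×10^-5 K/W
  R_cork board = (1/2.79 − 1/3.50)/(4πk) = 0.07271/(4π·0.0530) = 0.1092 K/W
  R_polyurethane foam = (1/3.50 − 1/3.94)/(4πk) = 0.03191/(4π·0.0222) = 0.1144 K/W
ΣR = 1.157×10^-5 + 0.1092 + 0.1144 = 0.2236 K/W
Q = ΔT/ΣR = (42.8 °C − 12.2 °C)/0.2236 = 137 W

Q = 137 W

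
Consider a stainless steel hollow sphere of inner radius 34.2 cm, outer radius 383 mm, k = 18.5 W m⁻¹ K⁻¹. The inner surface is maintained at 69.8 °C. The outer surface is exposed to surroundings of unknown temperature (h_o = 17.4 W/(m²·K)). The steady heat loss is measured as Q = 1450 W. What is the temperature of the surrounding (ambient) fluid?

T_out = 22.6 °C

Series resistances:
  R_stainless steel = (1/0.342 − 1/0.383)/(4πk) = 0.3130/(4π·18.5) = 0.001346 K/W
  R_conv,out = 1/(4πr²h) = 1/(4π·0.383²·17.4) = 0.03118 K/W
ΣR = 0.03252 K/W
ΔT = Q·ΣR = 1450 × 0.03252 = 47.15 K
Heat flows outward, so T_out = T_in − ΔT = 69.8 − 47.15 = 22.6 °C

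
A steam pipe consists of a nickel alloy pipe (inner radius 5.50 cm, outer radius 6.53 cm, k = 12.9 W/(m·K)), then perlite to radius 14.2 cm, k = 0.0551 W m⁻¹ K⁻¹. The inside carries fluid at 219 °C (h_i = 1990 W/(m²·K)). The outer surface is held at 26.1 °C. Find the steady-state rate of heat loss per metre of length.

Resistance network (inner→outer):
  R'_conv,in = 1/(2πr h) = 1/(2π·0.0550·1990) = 0.001454 m·K/W
  R'_nickel alloy = ln(0.0653/0.0550)/(2πk) = 0.1717/(2π·12.9) = 0.002118 m·K/W
  R'_perlite = ln(0.142/0.0653)/(2πk) = 0.7768/(2π·0.0551) = 2.244 m·K/W
ΣR = 0.001454 + 0.002118 + 2.244 = 2.248 m·K/W
Q' = ΔT/ΣR = (219 °C − 26.1 °C)/2.248 = 85.8 W/m

Q' = 85.8 W/m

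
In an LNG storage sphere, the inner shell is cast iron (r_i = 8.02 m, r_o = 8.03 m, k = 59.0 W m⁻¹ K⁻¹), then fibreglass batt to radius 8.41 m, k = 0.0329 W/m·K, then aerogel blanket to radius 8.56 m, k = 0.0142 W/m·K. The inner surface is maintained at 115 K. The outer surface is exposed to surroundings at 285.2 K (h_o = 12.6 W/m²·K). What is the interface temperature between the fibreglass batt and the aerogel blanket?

Resistance network (inner→outer):
  R_cast iron = (1/8.02 − 1/8.03)/(4πk) = 1.553×10^-4/(4π·59.0) = 2.094×10^-7 K/W
  R_fibreglass batt = (1/8.03 − 1/8.41)/(4πk) = 0.005627/(4π·0.0329) = 0.01361 K/W
  R_aerogel blanket = (1/8.41 − 1/8.56)/(4πk) = 0.002084/(4π·0.0142) = 0.01168 K/W
  R_conv,out = 1/(4πr²h) = 1/(4π·8.56²·12.6) = 8.619×10^-5 K/W
ΣR = 2.094×10^-7 + 0.01361 + 0.01168 + 8.619×10^-5 = 0.02538 K/W
Q = ΔT/ΣR = (115 K − 285.2 K)/0.02538 = -6706 W
From the inner boundary to the fibreglass batt/aerogel blanket interface, ΣR_partial = 0.01361 K/W.
T_interface = T_in − Q·ΣR_partial = 115 K − (-6706)(0.01361) = 206.3 K

T = 206.3 K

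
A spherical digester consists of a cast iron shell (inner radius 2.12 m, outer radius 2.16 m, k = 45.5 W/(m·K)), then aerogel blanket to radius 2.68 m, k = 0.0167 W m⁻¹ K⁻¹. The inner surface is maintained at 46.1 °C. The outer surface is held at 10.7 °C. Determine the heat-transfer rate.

Series thermal resistances, inner to outer:
  R_cast iron = (1/2.12 − 1/2.16)/(4πk) = 0.008735/(4π·45.5) = 1.528×10^-5 K/W
  R_aerogel blanket = (1/2.16 − 1/2.68)/(4πk) = 0.08983/(4π·0.0167) = 0.4280 K/W
ΣR = 1.528×10^-5 + 0.4280 = 0.4280 K/W
Q = ΔT/ΣR = (46.1 °C − 10.7 °C)/0.4280 = 82.7 W

Q = 82.7 W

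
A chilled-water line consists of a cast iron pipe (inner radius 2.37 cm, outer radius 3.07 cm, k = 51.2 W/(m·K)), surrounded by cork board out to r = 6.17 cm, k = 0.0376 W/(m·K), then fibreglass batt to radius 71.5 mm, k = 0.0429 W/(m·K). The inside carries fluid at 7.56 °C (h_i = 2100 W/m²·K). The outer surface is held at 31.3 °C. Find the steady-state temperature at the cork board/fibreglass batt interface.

T = 27.6 °C

Treat each layer as a resistance in series:
  R'_conv,in = 1/(2πr h) = 1/(2π·0.0237·2100) = 0.003198 m·K/W
  R'_cast iron = ln(0.0307/0.0237)/(2πk) = 0.2588/(2π·51.2) = 8.044×10^-4 m·K/W
  R'_cork board = ln(0.0617/0.0307)/(2πk) = 0.6980/(2π·0.0376) = 2.955 m·K/W
  R'_fibreglass batt = ln(0.0715/0.0617)/(2πk) = 0.1474/(2π·0.0429) = 0.5469 m·K/W
ΣR = 0.003198 + 8.044×10^-4 + 2.955 + 0.5469 = 3.506 m·K/W
Q' = ΔT/ΣR = (7.56 °C − 31.3 °C)/3.506 = -6.771 W/m
From the inner boundary to the cork board/fibreglass batt interface, ΣR_partial = 2.959 m·K/W.
T_interface = T_in − Q'·ΣR_partial = 7.56 °C − (-6.771)(2.959) = 27.6 °C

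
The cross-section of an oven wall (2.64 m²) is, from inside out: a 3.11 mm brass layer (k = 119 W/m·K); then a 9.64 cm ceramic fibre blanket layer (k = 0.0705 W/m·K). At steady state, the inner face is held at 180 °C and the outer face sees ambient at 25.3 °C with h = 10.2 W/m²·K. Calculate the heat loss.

Series thermal resistances, inner to outer:
  R_brass = L/(kA) = 0.00311/(119·2.64) = 9.899×10^-6 K/W
  R_ceramic fibre blanket = L/(kA) = 0.0964/(0.0705·2.64) = 0.5179 K/W
  R_conv,out = 1/(hA) = 1/(10.2·2.64) = 0.03714 K/W
ΣR = 9.899×10^-6 + 0.5179 + 0.03714 = 0.5550 K/W
Q = ΔT/ΣR = (180 °C − 25.3 °C)/0.5550 = 279 W

Q = 279 W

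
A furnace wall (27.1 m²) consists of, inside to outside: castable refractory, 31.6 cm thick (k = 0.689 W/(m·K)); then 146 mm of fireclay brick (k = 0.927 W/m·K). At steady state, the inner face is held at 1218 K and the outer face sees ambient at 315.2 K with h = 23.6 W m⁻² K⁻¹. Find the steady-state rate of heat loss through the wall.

Q = 37.2 kW

Series thermal resistances, inner to outer:
  R_castable refractory = L/(kA) = 0.316/(0.689·27.1) = 0.01692 K/W
  R_fireclay brick = L/(kA) = 0.146/(0.927·27.1) = 0.005812 K/W
  R_conv,out = 1/(hA) = 1/(23.6·27.1) = 0.001564 K/W
ΣR = 0.01692 + 0.005812 + 0.001564 = 0.02430 K/W
Q = ΔT/ΣR = (1218 K − 315.2 K)/0.02430 = 37200 W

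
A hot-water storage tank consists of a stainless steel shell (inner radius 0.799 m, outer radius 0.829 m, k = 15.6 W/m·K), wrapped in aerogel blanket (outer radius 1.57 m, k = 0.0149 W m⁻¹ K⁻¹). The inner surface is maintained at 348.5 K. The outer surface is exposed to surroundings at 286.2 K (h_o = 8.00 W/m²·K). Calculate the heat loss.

Treat each layer as a resistance in series:
  R_stainless steel = (1/0.799 − 1/0.829)/(4πk) = 0.04529/(4π·15.6) = 2.310×10^-4 K/W
  R_aerogel blanket = (1/0.829 − 1/1.57)/(4πk) = 0.5693/(4π·0.0149) = 3.041 K/W
  R_conv,out = 1/(4πr²h) = 1/(4π·1.57²·8.00) = 0.004036 K/W
ΣR = 2.310×10^-4 + 3.041 + 0.004036 = 3.045 K/W
Q = ΔT/ΣR = (348.5 K − 286.2 K)/3.045 = 20.5 W

Q = 20.5 W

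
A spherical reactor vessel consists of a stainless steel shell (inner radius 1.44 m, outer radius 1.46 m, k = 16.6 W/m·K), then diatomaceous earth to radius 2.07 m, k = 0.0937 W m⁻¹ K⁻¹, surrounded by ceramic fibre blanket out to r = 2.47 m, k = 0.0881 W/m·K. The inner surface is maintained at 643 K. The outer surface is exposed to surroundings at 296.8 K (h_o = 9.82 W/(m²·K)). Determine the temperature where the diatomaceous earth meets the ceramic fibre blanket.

Resistance network (inner→outer):
  R_stainless steel = (1/1.44 − 1/1.46)/(4πk) = 0.009513/(4π·16.6) = 4.560×10^-5 K/W
  R_diatomaceous earth = (1/1.46 − 1/2.07)/(4πk) = 0.2018/(4π·0.0937) = 0.1714 K/W
  R_ceramic fibre blanket = (1/2.07 − 1/2.47)/(4πk) = 0.07823/(4π·0.0881) = 0.07067 K/W
  R_conv,out = 1/(4πr²h) = 1/(4π·2.47²·9.82) = 0.001328 K/W
ΣR = 4.560×10^-5 + 0.1714 + 0.07067 + 0.001328 = 0.2434 K/W
Q = ΔT/ΣR = (643 K − 296.8 K)/0.2434 = 1422 W
From the inner boundary to the diatomaceous earth/ceramic fibre blanket interface, ΣR_partial = 0.1714 K/W.
T_interface = T_in − Q·ΣR_partial = 643 K − (1422)(0.1714) = 399 K

T = 399 K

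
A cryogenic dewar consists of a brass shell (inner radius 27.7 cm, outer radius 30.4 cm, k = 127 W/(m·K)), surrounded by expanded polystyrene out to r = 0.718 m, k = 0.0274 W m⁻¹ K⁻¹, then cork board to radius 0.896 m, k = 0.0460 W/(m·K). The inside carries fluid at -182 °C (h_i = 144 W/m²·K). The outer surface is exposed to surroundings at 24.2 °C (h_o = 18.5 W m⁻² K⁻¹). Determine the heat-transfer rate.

Series thermal resistances, inner to outer:
  R_conv,in = 1/(4πr²h) = 1/(4π·0.277²·144) = 0.007202 K/W
  R_brass = (1/0.277 − 1/0.304)/(4πk) = 0.3206/(4π·127) = 2.009×10^-4 K/W
  R_expanded polystyrene = (1/0.304 − 1/0.718)/(4πk) = 1.897/(4π·0.0274) = 5.509 K/W
  R_cork board = (1/0.718 − 1/0.896)/(4πk) = 0.2767/(4π·0.0460) = 0.4787 K/W
  R_conv,out = 1/(4πr²h) = 1/(4π·0.896²·18.5) = 0.005358 K/W
ΣR = 0.007202 + 2.009×10^-4 + 5.509 + 0.4787 + 0.005358 = 6.000 K/W
Q = ΔT/ΣR = (-182 °C − 24.2 °C)/6.000 = -34.4 W
(Negative Q ⇒ heat flows inward; heat gain = 34.4 W.)

Q = 34.4 W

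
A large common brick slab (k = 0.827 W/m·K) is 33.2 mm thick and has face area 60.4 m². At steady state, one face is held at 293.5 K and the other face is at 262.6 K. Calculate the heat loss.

Q = kA·ΔT/L = 0.827 × 60.4 × |293.5 K − 262.6 K| / 0.0332 = 46500 W

Q = 46500 W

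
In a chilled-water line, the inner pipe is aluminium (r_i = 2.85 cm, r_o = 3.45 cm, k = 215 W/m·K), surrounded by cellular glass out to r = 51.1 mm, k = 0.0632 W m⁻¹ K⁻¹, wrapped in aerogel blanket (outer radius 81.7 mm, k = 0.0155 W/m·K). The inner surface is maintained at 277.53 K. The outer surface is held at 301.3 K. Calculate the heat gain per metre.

Q' = 4.09 W/m

Resistance network (inner→outer):
  R'_aluminium = ln(0.0345/0.0285)/(2πk) = 0.1911/(2π·215) = 1.414×10^-4 m·K/W
  R'_cellular glass = ln(0.0511/0.0345)/(2πk) = 0.3928/(2π·0.0632) = 0.9892 m·K/W
  R'_aerogel blanket = ln(0.0817/0.0511)/(2πk) = 0.4693/(2π·0.0155) = 4.818 m·K/W
ΣR = 1.414×10^-4 + 0.9892 + 4.818 = 5.807 m·K/W
Q' = ΔT/ΣR = (277.53 K − 301.3 K)/5.807 = -4.09 W/m
(Negative Q' ⇒ heat flows inward; heat gain = 4.09 W/m.)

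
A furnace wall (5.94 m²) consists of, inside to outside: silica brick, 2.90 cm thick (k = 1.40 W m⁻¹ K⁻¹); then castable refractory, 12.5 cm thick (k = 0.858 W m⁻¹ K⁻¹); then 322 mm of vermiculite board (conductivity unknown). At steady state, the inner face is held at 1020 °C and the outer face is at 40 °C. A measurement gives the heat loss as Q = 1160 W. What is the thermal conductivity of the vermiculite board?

ΣR = ΔT/Q = |1020 − 40|/1160 = 0.8448 K/W
Known resistances:
  R_silica brick = L/(kA) = 0.0290/(1.40·5.94) = 0.003487 K/W
  R_castable refractory = L/(kA) = 0.125/(0.858·5.94) = 0.02453 K/W
R_vermiculite board = ΣR − ΣR_known = 0.8448 − 0.02802 = 0.8168 K/W
L/(kA) = 0.8168 ⇒ k = 0.322/(0.8168·5.94) = 0.0664 W/m·K

k = 0.0664 W/m·K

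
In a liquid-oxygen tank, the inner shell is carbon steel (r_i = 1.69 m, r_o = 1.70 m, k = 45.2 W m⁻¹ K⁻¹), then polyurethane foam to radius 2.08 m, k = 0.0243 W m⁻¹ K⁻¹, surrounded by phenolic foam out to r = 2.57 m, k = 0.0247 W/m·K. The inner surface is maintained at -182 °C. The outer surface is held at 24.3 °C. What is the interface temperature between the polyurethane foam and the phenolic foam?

T = -69.8 °C

Resistance network (inner→outer):
  R_carbon steel = (1/1.69 − 1/1.70)/(4πk) = 0.003481/(4π·45.2) = 6.128×10^-6 K/W
  R_polyurethane foam = (1/1.70 − 1/2.08)/(4πk) = 0.1075/(4π·0.0243) = 0.3519 K/W
  R_phenolic foam = (1/2.08 − 1/2.57)/(4πk) = 0.09166/(4π·0.0247) = 0.2953 K/W
ΣR = 6.128×10^-6 + 0.3519 + 0.2953 = 0.6472 K/W
Q = ΔT/ΣR = (-182 °C − 24.3 °C)/0.6472 = -318.8 W
From the inner boundary to the polyurethane foam/phenolic foam interface, ΣR_partial = 0.3519 K/W.
T_interface = T_in − Q·ΣR_partial = -182 °C − (-318.8)(0.3519) = -69.8 °C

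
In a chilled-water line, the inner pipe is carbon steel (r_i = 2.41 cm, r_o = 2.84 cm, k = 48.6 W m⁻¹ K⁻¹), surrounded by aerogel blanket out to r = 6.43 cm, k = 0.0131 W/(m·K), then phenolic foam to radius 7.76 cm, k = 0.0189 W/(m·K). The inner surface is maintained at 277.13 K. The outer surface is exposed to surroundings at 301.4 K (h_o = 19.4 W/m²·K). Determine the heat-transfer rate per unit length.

Resistance network (inner→outer):
  R'_carbon steel = ln(0.0284/0.0241)/(2πk) = 0.1642/(2π·48.6) = 5.376×10^-4 m·K/W
  R'_aerogel blanket = ln(0.0643/0.0284)/(2πk) = 0.8172/(2π·0.0131) = 9.928 m·K/W
  R'_phenolic foam = ln(0.0776/0.0643)/(2πk) = 0.1880/(2π·0.0189) = 1.583 m·K/W
  R'_conv,out = 1/(2πr h) = 1/(2π·0.0776·19.4) = 0.1057 m·K/W
ΣR = 5.376×10^-4 + 9.928 + 1.583 + 0.1057 = 11.62 m·K/W
Q' = ΔT/ΣR = (277.13 K − 301.4 K)/11.62 = -2.09 W/m
(Negative Q' ⇒ heat flows inward; heat gain = 2.09 W/m.)

Q' = 2.09 W/m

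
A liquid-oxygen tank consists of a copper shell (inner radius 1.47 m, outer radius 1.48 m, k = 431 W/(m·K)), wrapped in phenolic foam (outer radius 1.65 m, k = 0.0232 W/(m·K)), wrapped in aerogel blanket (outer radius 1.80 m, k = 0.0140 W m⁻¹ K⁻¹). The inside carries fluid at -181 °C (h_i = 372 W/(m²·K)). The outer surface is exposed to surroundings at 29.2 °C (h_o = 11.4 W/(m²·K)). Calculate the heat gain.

Series thermal resistances, inner to outer:
  R_conv,in = 1/(4πr²h) = 1/(4π·1.47²·372) = 9.899×10^-5 K/W
  R_copper = (1/1.47 − 1/1.48)/(4πk) = 0.004596/(4π·431) = 8.487×10^-7 K/W
  R_phenolic foam = (1/1.48 − 1/1.65)/(4πk) = 0.06962/(4π·0.0232) = 0.2388 K/W
  R_aerogel blanket = (1/1.65 − 1/1.80)/(4πk) = 0.05051/(4π·0.0140) = 0.2871 K/W
  R_conv,out = 1/(4πr²h) = 1/(4π·1.80²·11.4) = 0.002154 K/W
ΣR = 9.899×10^-5 + 8.487×10^-7 + 0.2388 + 0.2871 + 0.002154 = 0.5282 K/W
Q = ΔT/ΣR = (-181 °C − 29.2 °C)/0.5282 = -398 W
(Negative Q ⇒ heat flows inward; heat gain = 398 W.)

Q = 398 W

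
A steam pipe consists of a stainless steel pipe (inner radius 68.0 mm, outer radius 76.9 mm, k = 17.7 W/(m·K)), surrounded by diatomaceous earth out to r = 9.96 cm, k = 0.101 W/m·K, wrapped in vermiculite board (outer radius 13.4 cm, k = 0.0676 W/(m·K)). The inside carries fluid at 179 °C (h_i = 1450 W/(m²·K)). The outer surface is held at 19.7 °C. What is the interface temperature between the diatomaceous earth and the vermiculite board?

T = 120 °C

Series thermal resistances, inner to outer:
  R'_conv,in = 1/(2πr h) = 1/(2π·0.0680·1450) = 0.001614 m·K/W
  R'_stainless steel = ln(0.0769/0.0680)/(2πk) = 0.1230/(2π·17.7) = 0.001106 m·K/W
  R'_diatomaceous earth = ln(0.0996/0.0769)/(2πk) = 0.2587/(2π·0.101) = 0.4076 m·K/W
  R'_vermiculite board = ln(0.134/0.0996)/(2πk) = 0.2967/(2π·0.0676) = 0.6985 m·K/W
ΣR = 0.001614 + 0.001106 + 0.4076 + 0.6985 = 1.109 m·K/W
Q' = ΔT/ΣR = (179 °C − 19.7 °C)/1.109 = 143.6 W/m
From the inner boundary to the diatomaceous earth/vermiculite board interface, ΣR_partial = 0.4103 m·K/W.
T_interface = T_in − Q'·ΣR_partial = 179 °C − (143.6)(0.4103) = 120 °C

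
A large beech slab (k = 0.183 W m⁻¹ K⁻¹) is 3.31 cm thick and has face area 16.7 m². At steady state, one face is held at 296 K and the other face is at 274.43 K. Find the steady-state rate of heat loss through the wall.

Q = 1990 W

Q = kA·ΔT/L = 0.183 × 16.7 × |296 K − 274.43 K| / 0.0331 = 1990 W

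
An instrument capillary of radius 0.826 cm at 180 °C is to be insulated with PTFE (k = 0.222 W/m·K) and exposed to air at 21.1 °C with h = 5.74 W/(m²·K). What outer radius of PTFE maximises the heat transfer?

r_cr = 3.87 cm

For a cylinder, r_cr = k_ins/h = 0.222/5.74 = 0.0387 m = 3.87 cm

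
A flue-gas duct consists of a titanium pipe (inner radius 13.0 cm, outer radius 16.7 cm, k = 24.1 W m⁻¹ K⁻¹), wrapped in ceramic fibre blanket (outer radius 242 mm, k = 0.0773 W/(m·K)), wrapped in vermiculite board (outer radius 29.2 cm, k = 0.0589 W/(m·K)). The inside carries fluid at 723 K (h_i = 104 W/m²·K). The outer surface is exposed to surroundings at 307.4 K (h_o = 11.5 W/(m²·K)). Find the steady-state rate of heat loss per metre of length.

Q' = 312 W/m

Series thermal resistances, inner to outer:
  R'_conv,in = 1/(2πr h) = 1/(2π·0.130·104) = 0.01177 m·K/W
  R'_titanium = ln(0.167/0.130)/(2πk) = 0.2505/(2π·24.1) = 0.001654 m·K/W
  R'_ceramic fibre blanket = ln(0.242/0.167)/(2πk) = 0.3709/(2π·0.0773) = 0.7637 m·K/W
  R'_vermiculite board = ln(0.292/0.242)/(2πk) = 0.1878/(2π·0.0589) = 0.5075 m·K/W
  R'_conv,out = 1/(2πr h) = 1/(2π·0.292·11.5) = 0.04740 m·K/W
ΣR = 0.01177 + 0.001654 + 0.7637 + 0.5075 + 0.04740 = 1.332 m·K/W
Q' = ΔT/ΣR = (723 K − 307.4 K)/1.332 = 312 W/m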